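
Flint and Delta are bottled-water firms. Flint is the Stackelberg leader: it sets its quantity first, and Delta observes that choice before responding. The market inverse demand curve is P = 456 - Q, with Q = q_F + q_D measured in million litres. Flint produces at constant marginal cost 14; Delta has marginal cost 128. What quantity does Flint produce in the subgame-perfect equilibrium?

The follower Delta best-responds to any q_F: π_D = (456 - Q)q_D - 128q_D.
∂π_D/∂q_D = 328 - q_F - 2q_D = 0 gives the reaction function q_D = (328 - q_F)/2.
The leader anticipates this reaction. Substituting into P = 456 - Q gives P = 292 - (1/2)q_F, so π_F = (292 - (1/2)q_F)q_F - 14q_F.
The leader's first-order condition 278 - q_F = 0 yields q_F = 278.
Then q_D = (328 - 278)/2 = 25.

278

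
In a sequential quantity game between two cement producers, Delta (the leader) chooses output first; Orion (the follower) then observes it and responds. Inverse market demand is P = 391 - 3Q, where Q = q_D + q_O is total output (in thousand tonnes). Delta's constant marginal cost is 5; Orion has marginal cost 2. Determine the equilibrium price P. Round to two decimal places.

100.75

The follower Orion best-responds to any q_D: π_O = (391 - 3Q)q_O - 2q_O.
Setting the follower's marginal profit to zero, 389 - 3q_D - 6q_O = 0, i.e. q_O = (389 - 3q_D)/6.
Delta substitutes q_O(q_D) into its own profit: π_D = q_D(391 - 3q_D - (389 - 3q_D)/2) - 5q_D = (393/2 - (3/2)q_D)q_D - 5q_D.
Maximising: ∂π_D/∂q_D = 383/2 - 3q_D = 0, giving q_D = 383/6.
Then q_O = (389 - 3·(383/6))/6 = 395/12.
Total output Q = 387/4, so price P = 391 - 3·(387/4) = 403/4.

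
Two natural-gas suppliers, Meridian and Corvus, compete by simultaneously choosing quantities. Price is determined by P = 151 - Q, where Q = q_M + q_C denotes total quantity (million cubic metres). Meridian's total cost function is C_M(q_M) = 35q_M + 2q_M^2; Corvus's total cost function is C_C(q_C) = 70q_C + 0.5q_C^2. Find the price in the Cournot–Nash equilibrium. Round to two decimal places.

Meridian's profit: π_M = (151 - Q)q_M - (35q_M + 2q_M²). Setting ∂π_M/∂q_M = 0: 116 - 6q_M - (q_C) = 0.
Corvus's first-order condition: 81 - 3q_C - (q_M) = 0.
Best responses: q_M = (116 - q_C)/6, q_C = (81 - q_M)/3.
Substituting one into the other gives q_M = 267/17 and q_C = 370/17.
Total output Q = 637/17, so price P = 151 - 637/17 = 1930/17.

113.53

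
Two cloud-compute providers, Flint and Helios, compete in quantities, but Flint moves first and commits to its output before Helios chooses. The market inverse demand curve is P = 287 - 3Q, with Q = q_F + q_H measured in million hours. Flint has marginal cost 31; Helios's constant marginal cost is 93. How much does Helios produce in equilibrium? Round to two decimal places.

5.83

The follower Helios best-responds to any q_F: π_H = (287 - 3Q)q_H - 93q_H.
Follower FOC: 194 - 3q_F - 6q_H = 0, so q_H(q_F) = (194 - 3q_F)/6.
Flint substitutes q_H(q_F) into its own profit: π_F = q_F(287 - 3q_F - (194 - 3q_F)/2) - 31q_F = (190 - (3/2)q_F)q_F - 31q_F.
The leader's first-order condition 159 - 3q_F = 0 yields q_F = 53.
Then q_H = (194 - 3·53)/6 = 35/6.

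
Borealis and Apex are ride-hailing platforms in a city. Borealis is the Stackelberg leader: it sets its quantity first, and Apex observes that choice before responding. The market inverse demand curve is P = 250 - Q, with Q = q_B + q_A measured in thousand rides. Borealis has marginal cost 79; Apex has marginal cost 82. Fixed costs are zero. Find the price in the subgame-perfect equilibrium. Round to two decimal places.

The follower Apex best-responds to any q_B: π_A = (250 - Q)q_A - 82q_A.
∂π_A/∂q_A = 168 - q_B - 2q_A = 0 gives the reaction function q_A = (168 - q_B)/2.
The leader anticipates this reaction. Substituting into P = 250 - Q gives P = 166 - (1/2)q_B, so π_B = (166 - (1/2)q_B)q_B - 79q_B.
Maximising: ∂π_B/∂q_B = 87 - q_B = 0, giving q_B = 87.
Then q_A = (168 - 87)/2 = 81/2.
Total output Q = 255/2, so price P = 250 - 255/2 = 245/2.

122.50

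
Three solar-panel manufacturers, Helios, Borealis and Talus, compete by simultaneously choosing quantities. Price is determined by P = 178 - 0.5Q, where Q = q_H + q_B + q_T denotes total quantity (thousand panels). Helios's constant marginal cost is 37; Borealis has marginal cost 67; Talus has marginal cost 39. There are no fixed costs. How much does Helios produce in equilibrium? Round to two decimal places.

86.50

Helios's profit: π_H = (178 - 0.5Q)q_H - (37q_H). Setting ∂π_H/∂q_H = 0: 141 - q_H - (1/2)(q_B + q_T) = 0.
Borealis's first-order condition: 111 - q_B - (1/2)(q_H + q_T) = 0.
Talus's profit: π_T = (178 - 0.5Q)q_T - (39q_T). Setting ∂π_T/∂q_T = 0: 139 - q_T - (1/2)(q_H + q_B) = 0.
Adding the 3 first-order conditions: 391 − 2Q = 0, so Q = 391/2.
Back-substituting: q_H = (141 − 391/4)/(1/2) = 173/2, q_B = (111 − 391/4)/(1/2) = 53/2, q_T = (139 − 391/4)/(1/2) = 165/2.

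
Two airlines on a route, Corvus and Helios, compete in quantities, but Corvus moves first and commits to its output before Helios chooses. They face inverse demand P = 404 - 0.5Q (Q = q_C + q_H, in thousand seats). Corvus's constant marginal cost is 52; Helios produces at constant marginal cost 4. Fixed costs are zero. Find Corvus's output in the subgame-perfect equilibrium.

The follower Helios best-responds to any q_C: π_H = (404 - 0.5Q)q_H - 4q_H.
Follower FOC: 400 - (1/2)q_C - q_H = 0, so q_H(q_C) = (400 - (1/2)q_C).
Corvus substitutes q_H(q_C) into its own profit: π_C = q_C(404 - (1/2)q_C - (400 - (1/2)q_C)/2) - 52q_C = (204 - (1/4)q_C)q_C - 52q_C.
The leader's first-order condition 152 - (1/2)q_C = 0 yields q_C = 304.
Then q_H = (400 - (1/2)·304) = 248.

304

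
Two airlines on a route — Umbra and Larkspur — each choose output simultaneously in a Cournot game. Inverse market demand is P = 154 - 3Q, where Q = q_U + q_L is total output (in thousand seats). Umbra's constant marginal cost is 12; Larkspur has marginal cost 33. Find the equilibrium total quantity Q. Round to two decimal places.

Umbra's profit: π_U = (154 - 3Q)q_U - (12q_U). Setting ∂π_U/∂q_U = 0: 142 - 6q_U - 3(q_L) = 0.
Larkspur's profit: π_L = (154 - 3Q)q_L - (33q_L). Setting ∂π_L/∂q_L = 0: 121 - 6q_L - 3(q_U) = 0.
So q_U = (142 - 3q_L)/6 and q_L = (121 - 3q_U)/6.
Substituting one into the other gives q_U = 163/9 and q_L = 100/9.
Total output Q = 163/9 + 100/9 = 263/9.

29.22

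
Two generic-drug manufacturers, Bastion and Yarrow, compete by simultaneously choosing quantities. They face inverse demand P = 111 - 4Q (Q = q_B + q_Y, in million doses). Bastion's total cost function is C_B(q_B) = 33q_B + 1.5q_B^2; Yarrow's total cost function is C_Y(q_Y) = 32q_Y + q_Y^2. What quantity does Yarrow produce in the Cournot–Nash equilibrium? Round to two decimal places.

Bastion's profit: π_B = (111 - 4Q)q_B - (33q_B + (3/2)q_B²). Setting ∂π_B/∂q_B = 0: 78 - 11q_B - 4(q_Y) = 0.
Yarrow's first-order condition: 79 - 10q_Y - 4(q_B) = 0.
Best responses: q_B = (78 - 4q_Y)/11, q_Y = (79 - 4q_B)/10.
Solving the pair: q_B = 232/47, q_Y = 557/94.

5.93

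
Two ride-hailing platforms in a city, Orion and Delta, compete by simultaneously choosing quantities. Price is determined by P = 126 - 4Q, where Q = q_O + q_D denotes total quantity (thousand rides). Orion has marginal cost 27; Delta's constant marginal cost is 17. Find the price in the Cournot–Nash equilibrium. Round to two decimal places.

56.67

Orion's profit: π_O = (126 - 4Q)q_O - (27q_O). Setting ∂π_O/∂q_O = 0: 99 - 8q_O - 4(q_D) = 0.
Delta's first-order condition: 109 - 8q_D - 4(q_O) = 0.
Best responses: q_O = (99 - 4q_D)/8, q_D = (109 - 4q_O)/8.
Solving the pair: q_O = 89/12, q_D = 119/12.
Total output Q = 52/3, so price P = 126 - 4·(52/3) = 170/3.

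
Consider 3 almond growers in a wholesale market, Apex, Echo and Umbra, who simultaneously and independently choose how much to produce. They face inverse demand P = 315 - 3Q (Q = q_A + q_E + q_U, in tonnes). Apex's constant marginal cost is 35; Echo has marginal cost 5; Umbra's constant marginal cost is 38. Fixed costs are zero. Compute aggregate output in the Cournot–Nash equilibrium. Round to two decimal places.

72.25

Apex's profit: π_A = (315 - 3Q)q_A - (35q_A). Setting ∂π_A/∂q_A = 0: 280 - 6q_A - 3(q_E + q_U) = 0.
Echo's profit: π_E = (315 - 3Q)q_E - (5q_E). Setting ∂π_E/∂q_E = 0: 310 - 6q_E - 3(q_A + q_U) = 0.
Umbra's profit: π_U = (315 - 3Q)q_U - (38q_U). Setting ∂π_U/∂q_U = 0: 277 - 6q_U - 3(q_A + q_E) = 0.
Summing all 3 equations gives 867 − 12Q = 0, hence Q = 289/4.
Back-substituting: q_A = (280 − 867/4)/3 = 253/12, q_E = (310 − 867/4)/3 = 373/12, q_U = (277 − 867/4)/3 = 241/12.
Total output Q = 253/12 + 373/12 + 241/12 = 289/4.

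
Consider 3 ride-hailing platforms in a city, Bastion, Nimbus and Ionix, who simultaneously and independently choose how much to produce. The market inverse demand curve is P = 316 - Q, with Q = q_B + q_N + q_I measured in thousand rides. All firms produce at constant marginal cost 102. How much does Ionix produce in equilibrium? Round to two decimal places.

A representative firm's profit is π_i = q_i(316 - Q) - 102q_i.
Setting ∂π_i/∂q_i = 0 with rivals' quantities fixed: 214 - 2q_i - Σ_{j≠i} q_j = 0.
By symmetry each firm produces the same amount; substituting Σ_{j≠i} q_j = 2q_i yields q_i = 214/4 = 107/2.

53.50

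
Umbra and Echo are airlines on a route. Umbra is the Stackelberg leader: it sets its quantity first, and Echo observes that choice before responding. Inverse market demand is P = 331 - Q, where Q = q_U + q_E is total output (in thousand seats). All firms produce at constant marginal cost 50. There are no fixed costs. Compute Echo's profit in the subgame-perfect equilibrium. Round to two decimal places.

4935.06

The follower Echo best-responds to any q_U: π_E = (331 - Q)q_E - 50q_E.
Follower FOC: 281 - q_U - 2q_E = 0, so q_E(q_U) = (281 - q_U)/2.
Umbra substitutes q_E(q_U) into its own profit: π_U = q_U(331 - q_U - (281 - q_U)/2) - 50q_U = (381/2 - (1/2)q_U)q_U - 50q_U.
The leader's first-order condition 281/2 - q_U = 0 yields q_U = 281/2.
Then q_E = (281 - 281/2)/2 = 281/4.
Price P = 331 - 843/4 = 481/4.
Echo's profit: (481/4 - 50)·(281/4) = 4935.0625.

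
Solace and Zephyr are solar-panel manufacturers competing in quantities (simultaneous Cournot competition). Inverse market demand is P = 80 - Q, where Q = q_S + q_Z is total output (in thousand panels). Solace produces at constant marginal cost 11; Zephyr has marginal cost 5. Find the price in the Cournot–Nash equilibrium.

Solace's profit: π_S = (80 - Q)q_S - (11q_S). Setting ∂π_S/∂q_S = 0: 69 - 2q_S - (q_Z) = 0.
Zephyr's profit: π_Z = (80 - Q)q_Z - (5q_Z). Setting ∂π_Z/∂q_Z = 0: 75 - 2q_Z - (q_S) = 0.
Rearranging gives the reaction functions q_S = (69 - q_Z)/2 and q_Z = (75 - q_S)/2.
Solving the pair: q_S = 21, q_Z = 27.
Total output Q = 48, so price P = 80 - 48 = 32.

32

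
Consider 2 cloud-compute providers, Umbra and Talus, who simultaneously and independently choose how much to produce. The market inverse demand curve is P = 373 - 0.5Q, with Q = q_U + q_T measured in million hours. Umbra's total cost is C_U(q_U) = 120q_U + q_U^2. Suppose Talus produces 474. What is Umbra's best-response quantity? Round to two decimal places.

With the rival's output fixed at 474, Umbra's profit is π_U = (373 - (1/2)·474 - (1/2)q_U)q_U - (120q_U + q_U²) = (136 - (1/2)q_U)q_U - (120q_U + q_U²).
∂π_U/∂q_U = 16 - 3q_U = 0, so q_U = 16/3.

5.33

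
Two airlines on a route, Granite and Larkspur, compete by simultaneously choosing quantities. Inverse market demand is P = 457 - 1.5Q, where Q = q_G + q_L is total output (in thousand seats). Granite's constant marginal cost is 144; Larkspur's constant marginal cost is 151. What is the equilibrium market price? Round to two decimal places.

250.67

Granite's profit: π_G = (457 - 1.5Q)q_G - (144q_G). Setting ∂π_G/∂q_G = 0: 313 - 3q_G - (3/2)(q_L) = 0.
Larkspur's first-order condition: 306 - 3q_L - (3/2)(q_G) = 0.
So q_G = (313 - (3/2)q_L)/3 and q_L = (306 - (3/2)q_G)/3.
Solving the pair: q_G = 640/9, q_L = 598/9.
Total output Q = 1238/9, so price P = 457 - (3/2)·(1238/9) = 752/3.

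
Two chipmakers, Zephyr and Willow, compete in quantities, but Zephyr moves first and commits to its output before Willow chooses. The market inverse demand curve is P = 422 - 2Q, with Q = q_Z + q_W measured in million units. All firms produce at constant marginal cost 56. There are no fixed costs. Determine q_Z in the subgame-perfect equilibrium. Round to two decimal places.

The follower Willow best-responds to any q_Z: π_W = (422 - 2Q)q_W - 56q_W.
∂π_W/∂q_W = 366 - 2q_Z - 4q_W = 0 gives the reaction function q_W = (366 - 2q_Z)/4.
The leader anticipates this reaction. Substituting into P = 422 - 2Q gives P = 239 - q_Z, so π_Z = (239 - q_Z)q_Z - 56q_Z.
Maximising: ∂π_Z/∂q_Z = 183 - 2q_Z = 0, giving q_Z = 183/2.
Then q_W = (366 - 2·(183/2))/4 = 183/4.

91.50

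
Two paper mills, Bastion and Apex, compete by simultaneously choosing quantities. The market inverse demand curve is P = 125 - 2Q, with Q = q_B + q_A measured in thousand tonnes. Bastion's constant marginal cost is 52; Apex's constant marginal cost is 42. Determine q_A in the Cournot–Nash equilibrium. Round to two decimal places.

Bastion's profit: π_B = (125 - 2Q)q_B - (52q_B). Setting ∂π_B/∂q_B = 0: 73 - 4q_B - 2(q_A) = 0.
Apex's profit: π_A = (125 - 2Q)q_A - (42q_A). Setting ∂π_A/∂q_A = 0: 83 - 4q_A - 2(q_B) = 0.
Best responses: q_B = (73 - 2q_A)/4, q_A = (83 - 2q_B)/4.
Substituting one into the other gives q_B = 21/2 and q_A = 31/2.

15.50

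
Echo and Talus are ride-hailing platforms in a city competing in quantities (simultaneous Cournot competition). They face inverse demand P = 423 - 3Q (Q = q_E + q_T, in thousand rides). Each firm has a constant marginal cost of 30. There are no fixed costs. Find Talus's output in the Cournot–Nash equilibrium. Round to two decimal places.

43.67

A representative firm's profit is π_i = q_i(423 - 3Q) - 30q_i.
First-order condition (treating rivals' output as given): 393 - 6q_i - 3q_j = 0.
With identical firms every q_j equals q_i, so q_j = q_i and 393 = 9q_i, giving q_i = 131/3.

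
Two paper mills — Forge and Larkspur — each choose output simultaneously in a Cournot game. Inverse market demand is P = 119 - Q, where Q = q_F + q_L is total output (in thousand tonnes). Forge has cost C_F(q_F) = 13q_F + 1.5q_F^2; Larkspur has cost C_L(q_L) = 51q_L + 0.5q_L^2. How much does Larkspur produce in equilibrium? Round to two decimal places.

16.71

Forge's profit: π_F = (119 - Q)q_F - (13q_F + (3/2)q_F²). Setting ∂π_F/∂q_F = 0: 106 - 5q_F - (q_L) = 0.
Larkspur's first-order condition: 68 - 3q_L - (q_F) = 0.
Best responses: q_F = (106 - q_L)/5, q_L = (68 - q_F)/3.
Substituting one into the other gives q_F = 125/7 and q_L = 117/7.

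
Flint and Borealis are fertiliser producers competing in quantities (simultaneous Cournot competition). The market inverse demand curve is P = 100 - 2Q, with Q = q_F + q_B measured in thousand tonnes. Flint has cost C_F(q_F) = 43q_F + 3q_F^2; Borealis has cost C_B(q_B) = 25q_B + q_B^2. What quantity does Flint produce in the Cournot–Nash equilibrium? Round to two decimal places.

3.43

Flint's profit: π_F = (100 - 2Q)q_F - (43q_F + 3q_F²). Setting ∂π_F/∂q_F = 0: 57 - 10q_F - 2(q_B) = 0.
Borealis's first-order condition: 75 - 6q_B - 2(q_F) = 0.
Rearranging gives the reaction functions q_F = (57 - 2q_B)/10 and q_B = (75 - 2q_F)/6.
Substituting one into the other gives q_F = 24/7 and q_B = 159/14.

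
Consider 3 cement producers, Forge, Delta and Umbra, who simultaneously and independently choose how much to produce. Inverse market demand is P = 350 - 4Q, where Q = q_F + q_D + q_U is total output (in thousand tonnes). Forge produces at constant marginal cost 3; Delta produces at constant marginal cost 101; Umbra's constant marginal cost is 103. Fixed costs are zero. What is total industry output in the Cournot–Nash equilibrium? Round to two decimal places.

52.69

Forge's profit: π_F = (350 - 4Q)q_F - (3q_F). Setting ∂π_F/∂q_F = 0: 347 - 8q_F - 4(q_D + q_U) = 0.
Delta's profit: π_D = (350 - 4Q)q_D - (101q_D). Setting ∂π_D/∂q_D = 0: 249 - 8q_D - 4(q_F + q_U) = 0.
Umbra's profit: π_U = (350 - 4Q)q_U - (103q_U). Setting ∂π_U/∂q_U = 0: 247 - 8q_U - 4(q_F + q_D) = 0.
Adding the 3 conditions: 843 − 8Q − 8Q = 0, i.e. Q = 843/16.
Back-substituting: q_F = (347 − 843/4)/4 = 545/16, q_D = (249 − 843/4)/4 = 153/16, q_U = (247 − 843/4)/4 = 145/16.
Total output Q = 545/16 + 153/16 + 145/16 = 843/16.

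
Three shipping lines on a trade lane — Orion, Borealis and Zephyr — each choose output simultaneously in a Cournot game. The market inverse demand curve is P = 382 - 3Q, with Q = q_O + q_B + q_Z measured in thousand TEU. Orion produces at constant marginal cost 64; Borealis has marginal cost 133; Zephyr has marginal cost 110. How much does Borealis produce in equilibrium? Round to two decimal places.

Orion's profit: π_O = (382 - 3Q)q_O - (64q_O). Setting ∂π_O/∂q_O = 0: 318 - 6q_O - 3(q_B + q_Z) = 0.
Borealis's first-order condition: 249 - 6q_B - 3(q_O + q_Z) = 0.
Zephyr's profit: π_Z = (382 - 3Q)q_Z - (110q_Z). Setting ∂π_Z/∂q_Z = 0: 272 - 6q_Z - 3(q_O + q_B) = 0.
Adding the 3 conditions: 839 − 6Q − 6Q = 0, i.e. Q = 839/12.
Back-substituting: q_O = (318 − 839/4)/3 = 433/12, q_B = (249 − 839/4)/3 = 157/12, q_Z = (272 − 839/4)/3 = 83/4.

13.08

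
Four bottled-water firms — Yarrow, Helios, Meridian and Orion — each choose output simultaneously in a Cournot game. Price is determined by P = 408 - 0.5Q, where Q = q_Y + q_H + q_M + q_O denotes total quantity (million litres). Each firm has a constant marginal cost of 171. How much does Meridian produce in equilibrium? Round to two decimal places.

A representative firm's profit is π_i = q_i(408 - 0.5Q) - 171q_i.
Setting ∂π_i/∂q_i = 0 with rivals' quantities fixed: 237 - q_i - (1/2)·Σ_{j≠i} q_j = 0.
By symmetry each firm produces the same amount; substituting Σ_{j≠i} q_j = 3q_i yields q_i = 237/(5/2) = 474/5.

94.80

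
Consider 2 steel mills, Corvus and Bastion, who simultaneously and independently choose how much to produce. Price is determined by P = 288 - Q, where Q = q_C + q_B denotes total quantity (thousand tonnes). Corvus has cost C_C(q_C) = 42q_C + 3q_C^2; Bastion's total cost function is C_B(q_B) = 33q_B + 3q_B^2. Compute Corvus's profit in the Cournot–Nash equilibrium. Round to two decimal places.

2957.29

Corvus's profit: π_C = (288 - Q)q_C - (42q_C + 3q_C²). Setting ∂π_C/∂q_C = 0: 246 - 8q_C - (q_B) = 0.
Bastion's first-order condition: 255 - 8q_B - (q_C) = 0.
So q_C = (246 - q_B)/8 and q_B = (255 - q_C)/8.
Solving the pair: q_C = 571/21, q_B = 598/21.
Price P = 288 - 167/3 = 697/3.
Corvus's profit: (697/3)·(571/21) - 42·(571/21) - 3(571/21)² = 2957.2880.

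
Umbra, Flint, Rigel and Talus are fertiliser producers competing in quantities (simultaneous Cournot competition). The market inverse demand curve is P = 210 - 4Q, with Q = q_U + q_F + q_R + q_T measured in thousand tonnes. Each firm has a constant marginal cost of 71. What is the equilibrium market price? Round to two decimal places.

Each firm earns π_i = (210 - 4Q)q_i - 71q_i.
First-order condition (treating rivals' output as given): 139 - 8q_i - 4·Σ_{j≠i} q_j = 0.
With identical firms every q_j equals q_i, so Σ_{j≠i} q_j = 3q_i and 139 = 20q_i, giving q_i = 139/20.
Total output Q = 139/5, so price P = 210 - 4·(139/5) = 494/5.

98.80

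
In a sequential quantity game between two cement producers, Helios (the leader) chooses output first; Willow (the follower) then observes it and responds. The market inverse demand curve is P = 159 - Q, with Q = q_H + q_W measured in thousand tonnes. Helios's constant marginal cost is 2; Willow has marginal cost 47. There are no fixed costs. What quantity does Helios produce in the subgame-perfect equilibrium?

101

The follower Willow best-responds to any q_H: π_W = (159 - Q)q_W - 47q_W.
Follower FOC: 112 - q_H - 2q_W = 0, so q_W(q_H) = (112 - q_H)/2.
The leader anticipates this reaction. Substituting into P = 159 - Q gives P = 103 - (1/2)q_H, so π_H = (103 - (1/2)q_H)q_H - 2q_H.
Maximising: ∂π_H/∂q_H = 101 - q_H = 0, giving q_H = 101.
Then q_W = (112 - 101)/2 = 11/2.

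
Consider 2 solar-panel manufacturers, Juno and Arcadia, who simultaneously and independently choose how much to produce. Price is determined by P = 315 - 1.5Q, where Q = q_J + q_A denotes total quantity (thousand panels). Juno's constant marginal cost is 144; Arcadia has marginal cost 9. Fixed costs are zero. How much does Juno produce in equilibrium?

Juno's profit: π_J = (315 - 1.5Q)q_J - (144q_J). Setting ∂π_J/∂q_J = 0: 171 - 3q_J - (3/2)(q_A) = 0.
Arcadia's first-order condition: 306 - 3q_A - (3/2)(q_J) = 0.
Rearranging gives the reaction functions q_J = (171 - (3/2)q_A)/3 and q_A = (306 - (3/2)q_J)/3.
Substituting one into the other gives q_J = 8 and q_A = 98.

8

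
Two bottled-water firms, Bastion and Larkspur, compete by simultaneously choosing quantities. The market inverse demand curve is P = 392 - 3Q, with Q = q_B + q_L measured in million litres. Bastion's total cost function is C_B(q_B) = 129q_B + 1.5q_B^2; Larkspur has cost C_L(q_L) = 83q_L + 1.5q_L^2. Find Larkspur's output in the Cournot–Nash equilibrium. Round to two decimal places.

27.67

Bastion's profit: π_B = (392 - 3Q)q_B - (129q_B + (3/2)q_B²). Setting ∂π_B/∂q_B = 0: 263 - 9q_B - 3(q_L) = 0.
Larkspur's profit: π_L = (392 - 3Q)q_L - (83q_L + (3/2)q_L²). Setting ∂π_L/∂q_L = 0: 309 - 9q_L - 3(q_B) = 0.
Best responses: q_B = (263 - 3q_L)/9, q_L = (309 - 3q_B)/9.
Substituting one into the other gives q_B = 20 and q_L = 83/3.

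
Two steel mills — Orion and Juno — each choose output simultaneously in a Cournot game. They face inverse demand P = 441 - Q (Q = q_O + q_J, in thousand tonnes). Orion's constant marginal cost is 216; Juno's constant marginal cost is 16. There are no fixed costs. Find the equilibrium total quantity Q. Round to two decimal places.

Orion's profit: π_O = (441 - Q)q_O - (216q_O). Setting ∂π_O/∂q_O = 0: 225 - 2q_O - (q_J) = 0.
Juno's first-order condition: 425 - 2q_J - (q_O) = 0.
So q_O = (225 - q_J)/2 and q_J = (425 - q_O)/2.
Substituting one into the other gives q_O = 25/3 and q_J = 625/3.
Total output Q = 25/3 + 625/3 = 650/3.

216.67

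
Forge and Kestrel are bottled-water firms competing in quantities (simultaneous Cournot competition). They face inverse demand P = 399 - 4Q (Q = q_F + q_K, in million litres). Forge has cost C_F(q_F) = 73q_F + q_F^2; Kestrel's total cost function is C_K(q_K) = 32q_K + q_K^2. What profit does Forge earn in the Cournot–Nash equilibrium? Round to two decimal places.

Forge's profit: π_F = (399 - 4Q)q_F - (73q_F + q_F²). Setting ∂π_F/∂q_F = 0: 326 - 10q_F - 4(q_K) = 0.
Kestrel's profit: π_K = (399 - 4Q)q_K - (32q_K + q_K²). Setting ∂π_K/∂q_K = 0: 367 - 10q_K - 4(q_F) = 0.
So q_F = (326 - 4q_K)/10 and q_K = (367 - 4q_F)/10.
Substituting one into the other gives q_F = 64/3 and q_K = 169/6.
Price P = 399 - 4·(99/2) = 201.
Forge's profit: 201·(64/3) - 73·(64/3) - (64/3)² = 2275.5556.

2275.56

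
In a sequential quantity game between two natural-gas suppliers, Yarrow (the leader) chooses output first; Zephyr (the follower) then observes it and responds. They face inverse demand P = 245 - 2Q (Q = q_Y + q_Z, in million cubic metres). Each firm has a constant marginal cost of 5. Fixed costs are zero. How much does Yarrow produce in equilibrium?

60

The follower Zephyr best-responds to any q_Y: π_Z = (245 - 2Q)q_Z - 5q_Z.
Setting the follower's marginal profit to zero, 240 - 2q_Y - 4q_Z = 0, i.e. q_Z = (240 - 2q_Y)/4.
Yarrow substitutes q_Z(q_Y) into its own profit: π_Y = q_Y(245 - 2q_Y - (240 - 2q_Y)/2) - 5q_Y = (125 - q_Y)q_Y - 5q_Y.
The leader's first-order condition 120 - 2q_Y = 0 yields q_Y = 60.
Then q_Z = (240 - 2·60)/4 = 30.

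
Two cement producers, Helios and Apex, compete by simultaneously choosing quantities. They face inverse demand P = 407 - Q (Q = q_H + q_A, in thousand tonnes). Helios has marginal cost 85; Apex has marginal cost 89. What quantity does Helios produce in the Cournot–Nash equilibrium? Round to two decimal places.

108.67

Helios's profit: π_H = (407 - Q)q_H - (85q_H). Setting ∂π_H/∂q_H = 0: 322 - 2q_H - (q_A) = 0.
Apex's profit: π_A = (407 - Q)q_A - (89q_A). Setting ∂π_A/∂q_A = 0: 318 - 2q_A - (q_H) = 0.
Best responses: q_H = (322 - q_A)/2, q_A = (318 - q_H)/2.
Substituting one into the other gives q_H = 326/3 and q_A = 314/3.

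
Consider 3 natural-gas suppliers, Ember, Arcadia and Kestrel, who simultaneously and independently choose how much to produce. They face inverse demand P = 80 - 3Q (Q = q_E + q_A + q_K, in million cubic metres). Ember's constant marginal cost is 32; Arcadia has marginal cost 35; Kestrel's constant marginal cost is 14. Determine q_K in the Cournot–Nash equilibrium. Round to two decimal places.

8.75

Ember's profit: π_E = (80 - 3Q)q_E - (32q_E). Setting ∂π_E/∂q_E = 0: 48 - 6q_E - 3(q_A + q_K) = 0.
Arcadia's first-order condition: 45 - 6q_A - 3(q_E + q_K) = 0.
Kestrel's first-order condition: 66 - 6q_K - 3(q_E + q_A) = 0.
Summing all 3 equations gives 159 − 12Q = 0, hence Q = 53/4.
Back-substituting: q_E = (48 − 159/4)/3 = 11/4, q_A = (45 − 159/4)/3 = 7/4, q_K = (66 − 159/4)/3 = 35/4.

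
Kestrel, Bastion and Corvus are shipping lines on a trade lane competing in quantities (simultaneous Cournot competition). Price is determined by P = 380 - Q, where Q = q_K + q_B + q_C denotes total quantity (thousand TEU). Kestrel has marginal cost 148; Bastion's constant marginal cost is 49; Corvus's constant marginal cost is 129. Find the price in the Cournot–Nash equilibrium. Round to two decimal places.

Kestrel's profit: π_K = (380 - Q)q_K - (148q_K). Setting ∂π_K/∂q_K = 0: 232 - 2q_K - (q_B + q_C) = 0.
Bastion's profit: π_B = (380 - Q)q_B - (49q_B). Setting ∂π_B/∂q_B = 0: 331 - 2q_B - (q_K + q_C) = 0.
Corvus's profit: π_C = (380 - Q)q_C - (129q_C). Setting ∂π_C/∂q_C = 0: 251 - 2q_C - (q_K + q_B) = 0.
Adding the 3 first-order conditions: 814 − 4Q = 0, so Q = 407/2.
Back-substituting: q_K = (232 − 407/2) = 57/2, q_B = (331 − 407/2) = 255/2, q_C = (251 − 407/2) = 95/2.
Total output Q = 407/2, so price P = 380 - 407/2 = 353/2.

176.50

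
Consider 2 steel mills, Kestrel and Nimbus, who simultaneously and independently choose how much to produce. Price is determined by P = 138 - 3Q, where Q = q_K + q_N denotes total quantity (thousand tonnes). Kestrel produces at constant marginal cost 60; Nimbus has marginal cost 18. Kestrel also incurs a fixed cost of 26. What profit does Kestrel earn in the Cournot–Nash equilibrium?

Kestrel's profit: π_K = (138 - 3Q)q_K - (60q_K). Setting ∂π_K/∂q_K = 0: 78 - 6q_K - 3(q_N) = 0.
Nimbus's profit: π_N = (138 - 3Q)q_N - (18q_N). Setting ∂π_N/∂q_N = 0: 120 - 6q_N - 3(q_K) = 0.
Best responses: q_K = (78 - 3q_N)/6, q_N = (120 - 3q_K)/6.
Substituting one into the other gives q_K = 4 and q_N = 18.
Price P = 138 - 3·22 = 72.
Kestrel's profit: (72 - 60)·4 - 26 = 22.

22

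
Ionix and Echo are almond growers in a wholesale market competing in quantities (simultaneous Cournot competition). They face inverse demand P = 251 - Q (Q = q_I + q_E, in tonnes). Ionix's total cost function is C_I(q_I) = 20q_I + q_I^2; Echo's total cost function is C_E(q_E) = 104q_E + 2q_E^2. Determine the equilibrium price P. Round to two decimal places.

Ionix's profit: π_I = (251 - Q)q_I - (20q_I + q_I²). Setting ∂π_I/∂q_I = 0: 231 - 4q_I - (q_E) = 0.
Echo's profit: π_E = (251 - Q)q_E - (104q_E + 2q_E²). Setting ∂π_E/∂q_E = 0: 147 - 6q_E - (q_I) = 0.
So q_I = (231 - q_E)/4 and q_E = (147 - q_I)/6.
Solving the pair: q_I = 1239/23, q_E = 357/23.
Total output Q = 1596/23, so price P = 251 - 1596/23 = 181.6087.

181.61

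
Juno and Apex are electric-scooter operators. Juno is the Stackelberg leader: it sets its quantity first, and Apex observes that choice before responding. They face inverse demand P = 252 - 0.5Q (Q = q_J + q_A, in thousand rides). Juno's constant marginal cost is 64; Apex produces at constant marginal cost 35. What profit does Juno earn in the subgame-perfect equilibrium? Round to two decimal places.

Solve by backward induction. Given q_J, the follower Apex maximises π_A = (252 - (1/2)q_J - (1/2)q_A)q_A - 35q_A.
∂π_A/∂q_A = 217 - (1/2)q_J - q_A = 0 gives the reaction function q_A = (217 - (1/2)q_J).
The leader anticipates this reaction. Substituting into P = 252 - 0.5Q gives P = 287/2 - (1/4)q_J, so π_J = (287/2 - (1/4)q_J)q_J - 64q_J.
Maximising: ∂π_J/∂q_J = 159/2 - (1/2)q_J = 0, giving q_J = 159.
Then q_A = (217 - (1/2)·159) = 275/2.
Price P = 252 - (1/2)·(593/2) = 415/4.
Juno's profit: (415/4 - 64)·159 = 6320.2500.

6320.25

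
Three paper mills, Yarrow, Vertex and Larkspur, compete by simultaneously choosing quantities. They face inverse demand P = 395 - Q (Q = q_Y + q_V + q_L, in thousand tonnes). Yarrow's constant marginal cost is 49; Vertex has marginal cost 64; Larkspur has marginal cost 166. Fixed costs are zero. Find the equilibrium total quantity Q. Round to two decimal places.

Yarrow's profit: π_Y = (395 - Q)q_Y - (49q_Y). Setting ∂π_Y/∂q_Y = 0: 346 - 2q_Y - (q_V + q_L) = 0.
Vertex's profit: π_V = (395 - Q)q_V - (64q_V). Setting ∂π_V/∂q_V = 0: 331 - 2q_V - (q_Y + q_L) = 0.
Larkspur's first-order condition: 229 - 2q_L - (q_Y + q_V) = 0.
Adding the 3 conditions: 906 − 2Q − 2Q = 0, i.e. Q = 453/2.
Back-substituting: q_Y = (346 − 453/2) = 239/2, q_V = (331 − 453/2) = 209/2, q_L = (229 − 453/2) = 5/2.
Total output Q = 239/2 + 209/2 + 5/2 = 453/2.

226.50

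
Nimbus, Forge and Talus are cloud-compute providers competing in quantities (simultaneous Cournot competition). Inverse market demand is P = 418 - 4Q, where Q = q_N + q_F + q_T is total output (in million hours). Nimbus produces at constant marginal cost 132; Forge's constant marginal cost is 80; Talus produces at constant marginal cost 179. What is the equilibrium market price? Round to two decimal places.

202.25

Nimbus's profit: π_N = (418 - 4Q)q_N - (132q_N). Setting ∂π_N/∂q_N = 0: 286 - 8q_N - 4(q_F + q_T) = 0.
Forge's profit: π_F = (418 - 4Q)q_F - (80q_F). Setting ∂π_F/∂q_F = 0: 338 - 8q_F - 4(q_N + q_T) = 0.
Talus's first-order condition: 239 - 8q_T - 4(q_N + q_F) = 0.
Summing all 3 equations gives 863 − 16Q = 0, hence Q = 863/16.
Back-substituting: q_N = (286 − 863/4)/4 = 281/16, q_F = (338 − 863/4)/4 = 489/16, q_T = (239 − 863/4)/4 = 93/16.
Total output Q = 863/16, so price P = 418 - 4·(863/16) = 809/4.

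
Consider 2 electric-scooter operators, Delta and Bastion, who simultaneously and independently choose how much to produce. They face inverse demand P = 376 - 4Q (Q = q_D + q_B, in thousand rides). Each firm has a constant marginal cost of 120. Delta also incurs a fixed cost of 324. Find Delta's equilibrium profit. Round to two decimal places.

Each firm earns π_i = (376 - 4Q)q_i - 120q_i.
Setting ∂π_i/∂q_i = 0 with rivals' quantities fixed: 256 - 8q_i - 4q_j = 0.
By symmetry each firm produces the same amount; substituting q_j = q_i yields q_i = 256/12 = 64/3.
Price P = 376 - 4·(128/3) = 616/3.
Delta's profit: (616/3 - 120)·(64/3) - 324 = 1496.4444.

1496.44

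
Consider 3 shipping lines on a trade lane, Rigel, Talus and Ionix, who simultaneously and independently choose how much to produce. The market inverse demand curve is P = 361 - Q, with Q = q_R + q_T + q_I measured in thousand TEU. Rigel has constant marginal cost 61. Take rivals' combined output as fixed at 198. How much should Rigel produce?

51

With rivals' combined output fixed at 198, Rigel's profit is π_R = (361 - 198 - q_R)q_R - (61q_R) = (163 - q_R)q_R - (61q_R).
∂π_R/∂q_R = 102 - 2q_R = 0, so q_R = 51.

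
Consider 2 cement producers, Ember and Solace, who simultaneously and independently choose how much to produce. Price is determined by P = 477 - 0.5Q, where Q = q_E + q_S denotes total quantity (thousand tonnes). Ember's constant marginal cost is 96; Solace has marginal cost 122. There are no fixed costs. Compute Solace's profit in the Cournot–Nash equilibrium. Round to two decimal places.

Ember's profit: π_E = (477 - 0.5Q)q_E - (96q_E). Setting ∂π_E/∂q_E = 0: 381 - q_E - (1/2)(q_S) = 0.
Solace's first-order condition: 355 - q_S - (1/2)(q_E) = 0.
So q_E = (381 - (1/2)q_S) and q_S = (355 - (1/2)q_E).
Substituting one into the other gives q_E = 814/3 and q_S = 658/3.
Price P = 477 - (1/2)·(1472/3) = 695/3.
Solace's profit: (695/3 - 122)·(658/3) = 24053.5556.

24053.56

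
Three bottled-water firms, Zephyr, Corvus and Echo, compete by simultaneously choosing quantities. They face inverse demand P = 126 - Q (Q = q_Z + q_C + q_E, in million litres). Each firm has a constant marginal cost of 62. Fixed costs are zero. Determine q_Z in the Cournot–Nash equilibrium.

16

Each firm earns π_i = (126 - Q)q_i - 62q_i.
Setting ∂π_i/∂q_i = 0 with rivals' quantities fixed: 64 - 2q_i - Σ_{j≠i} q_j = 0.
By symmetry each firm produces the same amount; substituting Σ_{j≠i} q_j = 2q_i yields q_i = 64/4 = 16.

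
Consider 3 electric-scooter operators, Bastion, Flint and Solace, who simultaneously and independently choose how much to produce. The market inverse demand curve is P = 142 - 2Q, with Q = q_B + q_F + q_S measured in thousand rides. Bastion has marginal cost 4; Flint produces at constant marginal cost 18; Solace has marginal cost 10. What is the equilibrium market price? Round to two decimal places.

43.50

Bastion's profit: π_B = (142 - 2Q)q_B - (4q_B). Setting ∂π_B/∂q_B = 0: 138 - 4q_B - 2(q_F + q_S) = 0.
Flint's profit: π_F = (142 - 2Q)q_F - (18q_F). Setting ∂π_F/∂q_F = 0: 124 - 4q_F - 2(q_B + q_S) = 0.
Solace's profit: π_S = (142 - 2Q)q_S - (10q_S). Setting ∂π_S/∂q_S = 0: 132 - 4q_S - 2(q_B + q_F) = 0.
Adding the 3 conditions: 394 − 4Q − 4Q = 0, i.e. Q = 197/4.
Back-substituting: q_B = (138 − 197/2)/2 = 79/4, q_F = (124 − 197/2)/2 = 51/4, q_S = (132 − 197/2)/2 = 67/4.
Total output Q = 197/4, so price P = 142 - 2·(197/4) = 87/2.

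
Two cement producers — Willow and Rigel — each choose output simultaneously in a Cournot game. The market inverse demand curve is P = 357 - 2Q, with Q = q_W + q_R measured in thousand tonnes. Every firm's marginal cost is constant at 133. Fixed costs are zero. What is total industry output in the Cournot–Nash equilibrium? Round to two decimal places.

74.67

Each firm earns π_i = (357 - 2Q)q_i - 133q_i.
First-order condition (treating rivals' output as given): 224 - 4q_i - 2q_j = 0.
With identical firms every q_j equals q_i, so q_j = q_i and 224 = 6q_i, giving q_i = 112/3.
Total output Q = 112/3 + 112/3 = 224/3.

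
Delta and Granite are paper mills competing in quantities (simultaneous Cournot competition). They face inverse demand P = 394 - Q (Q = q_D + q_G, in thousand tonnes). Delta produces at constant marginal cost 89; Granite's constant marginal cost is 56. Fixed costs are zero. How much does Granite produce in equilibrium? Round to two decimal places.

Delta's profit: π_D = (394 - Q)q_D - (89q_D). Setting ∂π_D/∂q_D = 0: 305 - 2q_D - (q_G) = 0.
Granite's profit: π_G = (394 - Q)q_G - (56q_G). Setting ∂π_G/∂q_G = 0: 338 - 2q_G - (q_D) = 0.
Rearranging gives the reaction functions q_D = (305 - q_G)/2 and q_G = (338 - q_D)/2.
Solving the pair: q_D = 272/3, q_G = 371/3.

123.67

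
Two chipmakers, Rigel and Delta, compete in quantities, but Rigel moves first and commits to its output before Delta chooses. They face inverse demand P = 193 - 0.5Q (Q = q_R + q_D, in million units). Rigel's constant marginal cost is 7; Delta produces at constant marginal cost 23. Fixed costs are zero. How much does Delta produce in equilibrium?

Solve by backward induction. Given q_R, the follower Delta maximises π_D = (193 - (1/2)q_R - (1/2)q_D)q_D - 23q_D.
Follower FOC: 170 - (1/2)q_R - q_D = 0, so q_D(q_R) = (170 - (1/2)q_R).
The leader anticipates this reaction. Substituting into P = 193 - 0.5Q gives P = 108 - (1/4)q_R, so π_R = (108 - (1/4)q_R)q_R - 7q_R.
Maximising: ∂π_R/∂q_R = 101 - (1/2)q_R = 0, giving q_R = 202.
Then q_D = (170 - (1/2)·202) = 69.

69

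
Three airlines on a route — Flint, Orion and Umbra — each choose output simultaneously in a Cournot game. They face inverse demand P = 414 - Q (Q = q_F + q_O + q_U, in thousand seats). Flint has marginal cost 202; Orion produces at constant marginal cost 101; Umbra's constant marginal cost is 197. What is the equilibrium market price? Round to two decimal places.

228.50

Flint's profit: π_F = (414 - Q)q_F - (202q_F). Setting ∂π_F/∂q_F = 0: 212 - 2q_F - (q_O + q_U) = 0.
Orion's first-order condition: 313 - 2q_O - (q_F + q_U) = 0.
Umbra's first-order condition: 217 - 2q_U - (q_F + q_O) = 0.
Adding the 3 conditions: 742 − 2Q − 2Q = 0, i.e. Q = 371/2.
Back-substituting: q_F = (212 − 371/2) = 53/2, q_O = (313 − 371/2) = 255/2, q_U = (217 − 371/2) = 63/2.
Total output Q = 371/2, so price P = 414 - 371/2 = 457/2.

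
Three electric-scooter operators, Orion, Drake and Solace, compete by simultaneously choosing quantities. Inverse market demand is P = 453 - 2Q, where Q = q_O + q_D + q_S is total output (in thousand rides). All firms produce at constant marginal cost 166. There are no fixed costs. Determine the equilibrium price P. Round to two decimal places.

237.75

Each firm earns π_i = (453 - 2Q)q_i - 166q_i.
Setting ∂π_i/∂q_i = 0 with rivals' quantities fixed: 287 - 4q_i - 2·Σ_{j≠i} q_j = 0.
With identical firms every q_j equals q_i, so Σ_{j≠i} q_j = 2q_i and 287 = 8q_i, giving q_i = 287/8.
Total output Q = 861/8, so price P = 453 - 2·(861/8) = 951/4.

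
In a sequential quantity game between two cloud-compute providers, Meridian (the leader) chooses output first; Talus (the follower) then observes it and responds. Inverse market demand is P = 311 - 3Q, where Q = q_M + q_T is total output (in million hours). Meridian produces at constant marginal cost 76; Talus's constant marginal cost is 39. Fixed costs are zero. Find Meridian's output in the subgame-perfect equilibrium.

33

Solve by backward induction. Given q_M, the follower Talus maximises π_T = (311 - 3q_M - 3q_T)q_T - 39q_T.
∂π_T/∂q_T = 272 - 3q_M - 6q_T = 0 gives the reaction function q_T = (272 - 3q_M)/6.
Meridian substitutes q_T(q_M) into its own profit: π_M = q_M(311 - 3q_M - (272 - 3q_M)/2) - 76q_M = (175 - (3/2)q_M)q_M - 76q_M.
Maximising: ∂π_M/∂q_M = 99 - 3q_M = 0, giving q_M = 33.
Then q_T = (272 - 3·33)/6 = 173/6.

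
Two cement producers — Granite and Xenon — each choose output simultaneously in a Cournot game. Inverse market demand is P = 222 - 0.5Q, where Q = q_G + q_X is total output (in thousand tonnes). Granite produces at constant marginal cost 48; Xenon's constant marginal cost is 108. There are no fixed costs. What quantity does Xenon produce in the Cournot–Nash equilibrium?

Granite's profit: π_G = (222 - 0.5Q)q_G - (48q_G). Setting ∂π_G/∂q_G = 0: 174 - q_G - (1/2)(q_X) = 0.
Xenon's first-order condition: 114 - q_X - (1/2)(q_G) = 0.
So q_G = (174 - (1/2)q_X) and q_X = (114 - (1/2)q_G).
Solving the pair: q_G = 156, q_X = 36.

36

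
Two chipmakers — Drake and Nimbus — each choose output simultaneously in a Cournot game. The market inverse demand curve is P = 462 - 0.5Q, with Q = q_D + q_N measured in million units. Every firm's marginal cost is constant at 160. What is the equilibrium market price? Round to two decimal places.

260.67

A representative firm's profit is π_i = q_i(462 - 0.5Q) - 160q_i.
First-order condition (treating rivals' output as given): 302 - q_i - (1/2)q_j = 0.
With identical firms every q_j equals q_i, so q_j = q_i and 302 = (3/2)q_i, giving q_i = 604/3.
Total output Q = 1208/3, so price P = 462 - (1/2)·(1208/3) = 782/3.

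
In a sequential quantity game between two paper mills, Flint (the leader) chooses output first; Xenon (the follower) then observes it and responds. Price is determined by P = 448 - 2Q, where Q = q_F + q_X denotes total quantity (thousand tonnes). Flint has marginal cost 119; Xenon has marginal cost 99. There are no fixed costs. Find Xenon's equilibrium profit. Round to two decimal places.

4728.78

The follower Xenon best-responds to any q_F: π_X = (448 - 2Q)q_X - 99q_X.
∂π_X/∂q_X = 349 - 2q_F - 4q_X = 0 gives the reaction function q_X = (349 - 2q_F)/4.
Flint substitutes q_X(q_F) into its own profit: π_F = q_F(448 - 2q_F - (349 - 2q_F)/2) - 119q_F = (547/2 - q_F)q_F - 119q_F.
Leader FOC: 309/2 - 2q_F = 0, so q_F = 309/4.
Then q_X = (349 - 2·(309/4))/4 = 389/8.
Price P = 448 - 2·(1007/8) = 785/4.
Xenon's profit: (785/4 - 99)·(389/8) = 4728.7813.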